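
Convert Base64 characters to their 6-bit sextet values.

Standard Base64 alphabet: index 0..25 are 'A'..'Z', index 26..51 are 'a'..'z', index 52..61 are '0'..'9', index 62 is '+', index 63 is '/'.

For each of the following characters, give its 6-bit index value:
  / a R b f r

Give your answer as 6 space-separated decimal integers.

Answer: 63 26 17 27 31 43

Derivation:
'/': index 63
'a': a..z range, 26 + ord('a') − ord('a') = 26
'R': A..Z range, ord('R') − ord('A') = 17
'b': a..z range, 26 + ord('b') − ord('a') = 27
'f': a..z range, 26 + ord('f') − ord('a') = 31
'r': a..z range, 26 + ord('r') − ord('a') = 43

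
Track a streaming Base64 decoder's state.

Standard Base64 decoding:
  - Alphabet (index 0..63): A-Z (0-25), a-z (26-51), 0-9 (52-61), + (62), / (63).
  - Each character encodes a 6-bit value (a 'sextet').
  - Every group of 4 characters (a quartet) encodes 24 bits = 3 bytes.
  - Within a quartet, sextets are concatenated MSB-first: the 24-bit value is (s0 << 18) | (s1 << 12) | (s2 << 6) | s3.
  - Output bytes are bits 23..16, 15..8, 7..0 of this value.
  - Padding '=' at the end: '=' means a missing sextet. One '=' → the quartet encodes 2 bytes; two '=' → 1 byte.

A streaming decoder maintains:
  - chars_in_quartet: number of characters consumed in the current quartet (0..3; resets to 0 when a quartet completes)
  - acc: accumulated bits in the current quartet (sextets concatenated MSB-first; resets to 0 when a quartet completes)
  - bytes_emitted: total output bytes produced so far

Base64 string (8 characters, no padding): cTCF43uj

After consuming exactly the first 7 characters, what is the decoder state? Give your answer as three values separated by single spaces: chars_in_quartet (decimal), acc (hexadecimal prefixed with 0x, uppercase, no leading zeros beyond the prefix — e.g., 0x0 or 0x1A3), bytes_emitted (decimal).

After char 0 ('c'=28): chars_in_quartet=1 acc=0x1C bytes_emitted=0
After char 1 ('T'=19): chars_in_quartet=2 acc=0x713 bytes_emitted=0
After char 2 ('C'=2): chars_in_quartet=3 acc=0x1C4C2 bytes_emitted=0
After char 3 ('F'=5): chars_in_quartet=4 acc=0x713085 -> emit 71 30 85, reset; bytes_emitted=3
After char 4 ('4'=56): chars_in_quartet=1 acc=0x38 bytes_emitted=3
After char 5 ('3'=55): chars_in_quartet=2 acc=0xE37 bytes_emitted=3
After char 6 ('u'=46): chars_in_quartet=3 acc=0x38DEE bytes_emitted=3

Answer: 3 0x38DEE 3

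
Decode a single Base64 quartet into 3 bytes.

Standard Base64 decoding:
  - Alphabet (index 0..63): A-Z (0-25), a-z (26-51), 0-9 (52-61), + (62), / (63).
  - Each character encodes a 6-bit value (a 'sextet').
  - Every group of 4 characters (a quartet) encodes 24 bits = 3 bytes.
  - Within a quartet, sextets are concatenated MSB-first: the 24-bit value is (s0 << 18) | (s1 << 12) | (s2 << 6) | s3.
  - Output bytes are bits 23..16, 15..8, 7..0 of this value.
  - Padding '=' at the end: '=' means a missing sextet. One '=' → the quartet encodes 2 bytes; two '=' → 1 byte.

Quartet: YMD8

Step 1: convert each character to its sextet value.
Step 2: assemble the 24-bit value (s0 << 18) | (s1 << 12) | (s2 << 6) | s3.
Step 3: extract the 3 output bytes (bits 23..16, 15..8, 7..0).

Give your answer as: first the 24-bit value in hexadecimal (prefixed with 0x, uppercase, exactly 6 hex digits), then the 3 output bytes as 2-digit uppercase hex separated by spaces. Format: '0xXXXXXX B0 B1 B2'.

Answer: 0x60C0FC 60 C0 FC

Derivation:
Sextets: Y=24, M=12, D=3, 8=60
24-bit: (24<<18) | (12<<12) | (3<<6) | 60
      = 0x600000 | 0x00C000 | 0x0000C0 | 0x00003C
      = 0x60C0FC
Bytes: (v>>16)&0xFF=60, (v>>8)&0xFF=C0, v&0xFF=FC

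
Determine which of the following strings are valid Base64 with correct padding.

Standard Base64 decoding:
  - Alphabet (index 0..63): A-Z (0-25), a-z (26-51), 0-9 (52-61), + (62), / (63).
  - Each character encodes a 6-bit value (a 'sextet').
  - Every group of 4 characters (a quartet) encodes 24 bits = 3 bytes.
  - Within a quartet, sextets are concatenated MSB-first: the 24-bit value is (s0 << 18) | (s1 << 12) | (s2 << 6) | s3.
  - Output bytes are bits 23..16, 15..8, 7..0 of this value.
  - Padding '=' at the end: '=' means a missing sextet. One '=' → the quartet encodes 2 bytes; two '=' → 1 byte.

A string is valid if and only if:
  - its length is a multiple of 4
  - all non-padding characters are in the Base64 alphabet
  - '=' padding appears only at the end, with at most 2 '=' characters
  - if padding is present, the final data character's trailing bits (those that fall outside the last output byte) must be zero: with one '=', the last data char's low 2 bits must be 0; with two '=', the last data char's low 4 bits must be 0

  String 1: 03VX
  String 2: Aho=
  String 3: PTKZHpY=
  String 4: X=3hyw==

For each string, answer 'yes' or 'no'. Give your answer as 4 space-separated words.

Answer: yes yes yes no

Derivation:
String 1: '03VX' → valid
String 2: 'Aho=' → valid
String 3: 'PTKZHpY=' → valid
String 4: 'X=3hyw==' → invalid (bad char(s): ['=']; '=' in middle)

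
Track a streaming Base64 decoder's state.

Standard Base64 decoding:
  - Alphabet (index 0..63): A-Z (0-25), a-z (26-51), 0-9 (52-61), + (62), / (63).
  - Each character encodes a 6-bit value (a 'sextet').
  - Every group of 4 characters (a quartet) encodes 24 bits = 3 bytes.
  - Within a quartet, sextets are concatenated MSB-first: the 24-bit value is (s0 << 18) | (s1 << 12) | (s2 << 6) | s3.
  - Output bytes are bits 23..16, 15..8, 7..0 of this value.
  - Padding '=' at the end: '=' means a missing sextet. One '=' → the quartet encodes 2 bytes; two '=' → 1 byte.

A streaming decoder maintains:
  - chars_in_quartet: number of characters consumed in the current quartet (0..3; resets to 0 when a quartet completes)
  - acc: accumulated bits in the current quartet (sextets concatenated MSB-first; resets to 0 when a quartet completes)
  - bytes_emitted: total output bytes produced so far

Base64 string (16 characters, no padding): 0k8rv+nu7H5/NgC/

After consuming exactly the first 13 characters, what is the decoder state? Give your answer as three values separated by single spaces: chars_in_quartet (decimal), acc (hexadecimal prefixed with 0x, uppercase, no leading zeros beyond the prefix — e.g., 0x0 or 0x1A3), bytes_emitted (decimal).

Answer: 1 0xD 9

Derivation:
After char 0 ('0'=52): chars_in_quartet=1 acc=0x34 bytes_emitted=0
After char 1 ('k'=36): chars_in_quartet=2 acc=0xD24 bytes_emitted=0
After char 2 ('8'=60): chars_in_quartet=3 acc=0x3493C bytes_emitted=0
After char 3 ('r'=43): chars_in_quartet=4 acc=0xD24F2B -> emit D2 4F 2B, reset; bytes_emitted=3
After char 4 ('v'=47): chars_in_quartet=1 acc=0x2F bytes_emitted=3
After char 5 ('+'=62): chars_in_quartet=2 acc=0xBFE bytes_emitted=3
After char 6 ('n'=39): chars_in_quartet=3 acc=0x2FFA7 bytes_emitted=3
After char 7 ('u'=46): chars_in_quartet=4 acc=0xBFE9EE -> emit BF E9 EE, reset; bytes_emitted=6
After char 8 ('7'=59): chars_in_quartet=1 acc=0x3B bytes_emitted=6
After char 9 ('H'=7): chars_in_quartet=2 acc=0xEC7 bytes_emitted=6
After char 10 ('5'=57): chars_in_quartet=3 acc=0x3B1F9 bytes_emitted=6
After char 11 ('/'=63): chars_in_quartet=4 acc=0xEC7E7F -> emit EC 7E 7F, reset; bytes_emitted=9
After char 12 ('N'=13): chars_in_quartet=1 acc=0xD bytes_emitted=9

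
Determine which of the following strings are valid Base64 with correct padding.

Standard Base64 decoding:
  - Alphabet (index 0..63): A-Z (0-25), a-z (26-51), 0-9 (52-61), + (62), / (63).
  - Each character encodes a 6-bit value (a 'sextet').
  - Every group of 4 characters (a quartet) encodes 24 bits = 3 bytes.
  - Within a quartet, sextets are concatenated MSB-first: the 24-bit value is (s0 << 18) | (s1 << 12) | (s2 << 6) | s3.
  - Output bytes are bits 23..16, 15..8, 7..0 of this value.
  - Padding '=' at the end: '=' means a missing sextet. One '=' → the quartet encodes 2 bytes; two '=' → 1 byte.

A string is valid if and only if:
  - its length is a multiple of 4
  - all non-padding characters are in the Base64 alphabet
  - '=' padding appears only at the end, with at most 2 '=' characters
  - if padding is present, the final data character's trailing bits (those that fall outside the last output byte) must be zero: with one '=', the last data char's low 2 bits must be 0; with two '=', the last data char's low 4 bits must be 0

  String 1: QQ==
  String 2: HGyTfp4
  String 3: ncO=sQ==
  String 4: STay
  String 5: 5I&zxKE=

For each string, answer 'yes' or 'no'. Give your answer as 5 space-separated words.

Answer: yes no no yes no

Derivation:
String 1: 'QQ==' → valid
String 2: 'HGyTfp4' → invalid (len=7 not mult of 4)
String 3: 'ncO=sQ==' → invalid (bad char(s): ['=']; '=' in middle)
String 4: 'STay' → valid
String 5: '5I&zxKE=' → invalid (bad char(s): ['&'])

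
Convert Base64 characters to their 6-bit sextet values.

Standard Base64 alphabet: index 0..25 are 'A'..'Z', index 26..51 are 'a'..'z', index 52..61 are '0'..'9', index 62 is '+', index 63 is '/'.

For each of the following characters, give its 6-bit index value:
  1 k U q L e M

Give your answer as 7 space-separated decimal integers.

Answer: 53 36 20 42 11 30 12

Derivation:
'1': 0..9 range, 52 + ord('1') − ord('0') = 53
'k': a..z range, 26 + ord('k') − ord('a') = 36
'U': A..Z range, ord('U') − ord('A') = 20
'q': a..z range, 26 + ord('q') − ord('a') = 42
'L': A..Z range, ord('L') − ord('A') = 11
'e': a..z range, 26 + ord('e') − ord('a') = 30
'M': A..Z range, ord('M') − ord('A') = 12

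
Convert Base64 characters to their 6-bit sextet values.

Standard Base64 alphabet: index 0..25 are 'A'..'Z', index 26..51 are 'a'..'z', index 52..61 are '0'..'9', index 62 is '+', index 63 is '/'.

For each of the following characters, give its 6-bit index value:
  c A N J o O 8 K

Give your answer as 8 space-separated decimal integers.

'c': a..z range, 26 + ord('c') − ord('a') = 28
'A': A..Z range, ord('A') − ord('A') = 0
'N': A..Z range, ord('N') − ord('A') = 13
'J': A..Z range, ord('J') − ord('A') = 9
'o': a..z range, 26 + ord('o') − ord('a') = 40
'O': A..Z range, ord('O') − ord('A') = 14
'8': 0..9 range, 52 + ord('8') − ord('0') = 60
'K': A..Z range, ord('K') − ord('A') = 10

Answer: 28 0 13 9 40 14 60 10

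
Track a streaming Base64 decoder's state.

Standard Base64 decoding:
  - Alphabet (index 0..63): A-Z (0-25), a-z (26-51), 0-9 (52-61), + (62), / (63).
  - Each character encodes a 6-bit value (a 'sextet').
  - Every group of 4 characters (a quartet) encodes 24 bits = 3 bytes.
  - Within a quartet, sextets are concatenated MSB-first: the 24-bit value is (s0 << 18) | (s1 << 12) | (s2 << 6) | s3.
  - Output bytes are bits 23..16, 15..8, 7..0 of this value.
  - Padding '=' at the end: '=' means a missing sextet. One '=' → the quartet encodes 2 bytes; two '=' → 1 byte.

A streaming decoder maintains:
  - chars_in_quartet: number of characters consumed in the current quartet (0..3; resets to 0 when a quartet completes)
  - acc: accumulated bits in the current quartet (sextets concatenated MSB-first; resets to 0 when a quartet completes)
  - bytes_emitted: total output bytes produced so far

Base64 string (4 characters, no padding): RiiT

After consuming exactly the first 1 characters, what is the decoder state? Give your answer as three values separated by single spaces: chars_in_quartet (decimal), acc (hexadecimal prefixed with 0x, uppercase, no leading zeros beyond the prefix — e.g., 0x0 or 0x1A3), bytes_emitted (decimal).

Answer: 1 0x11 0

Derivation:
After char 0 ('R'=17): chars_in_quartet=1 acc=0x11 bytes_emitted=0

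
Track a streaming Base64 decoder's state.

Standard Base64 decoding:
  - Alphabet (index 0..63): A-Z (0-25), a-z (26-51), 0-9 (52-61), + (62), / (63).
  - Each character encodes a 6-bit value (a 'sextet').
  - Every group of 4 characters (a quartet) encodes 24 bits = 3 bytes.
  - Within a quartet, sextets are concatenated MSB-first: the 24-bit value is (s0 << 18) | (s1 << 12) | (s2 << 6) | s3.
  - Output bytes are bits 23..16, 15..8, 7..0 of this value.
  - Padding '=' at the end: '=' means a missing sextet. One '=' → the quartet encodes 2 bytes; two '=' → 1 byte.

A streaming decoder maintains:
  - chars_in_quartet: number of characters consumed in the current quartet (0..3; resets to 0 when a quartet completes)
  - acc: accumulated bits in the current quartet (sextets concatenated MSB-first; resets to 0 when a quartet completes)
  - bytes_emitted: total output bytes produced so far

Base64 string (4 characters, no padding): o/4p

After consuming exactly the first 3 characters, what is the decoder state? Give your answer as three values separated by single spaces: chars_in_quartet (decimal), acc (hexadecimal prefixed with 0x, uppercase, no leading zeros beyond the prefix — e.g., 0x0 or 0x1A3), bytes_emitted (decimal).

After char 0 ('o'=40): chars_in_quartet=1 acc=0x28 bytes_emitted=0
After char 1 ('/'=63): chars_in_quartet=2 acc=0xA3F bytes_emitted=0
After char 2 ('4'=56): chars_in_quartet=3 acc=0x28FF8 bytes_emitted=0

Answer: 3 0x28FF8 0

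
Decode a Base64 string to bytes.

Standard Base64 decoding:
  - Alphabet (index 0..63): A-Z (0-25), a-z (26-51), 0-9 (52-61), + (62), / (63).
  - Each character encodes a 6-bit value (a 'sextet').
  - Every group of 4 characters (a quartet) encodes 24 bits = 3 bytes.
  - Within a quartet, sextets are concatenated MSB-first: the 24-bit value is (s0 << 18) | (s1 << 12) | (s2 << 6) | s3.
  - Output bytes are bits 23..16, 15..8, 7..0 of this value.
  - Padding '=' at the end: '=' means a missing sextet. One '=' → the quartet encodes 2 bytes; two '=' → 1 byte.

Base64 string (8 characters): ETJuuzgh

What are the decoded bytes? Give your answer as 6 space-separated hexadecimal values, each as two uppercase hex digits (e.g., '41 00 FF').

After char 0 ('E'=4): chars_in_quartet=1 acc=0x4 bytes_emitted=0
After char 1 ('T'=19): chars_in_quartet=2 acc=0x113 bytes_emitted=0
After char 2 ('J'=9): chars_in_quartet=3 acc=0x44C9 bytes_emitted=0
After char 3 ('u'=46): chars_in_quartet=4 acc=0x11326E -> emit 11 32 6E, reset; bytes_emitted=3
After char 4 ('u'=46): chars_in_quartet=1 acc=0x2E bytes_emitted=3
After char 5 ('z'=51): chars_in_quartet=2 acc=0xBB3 bytes_emitted=3
After char 6 ('g'=32): chars_in_quartet=3 acc=0x2ECE0 bytes_emitted=3
After char 7 ('h'=33): chars_in_quartet=4 acc=0xBB3821 -> emit BB 38 21, reset; bytes_emitted=6

Answer: 11 32 6E BB 38 21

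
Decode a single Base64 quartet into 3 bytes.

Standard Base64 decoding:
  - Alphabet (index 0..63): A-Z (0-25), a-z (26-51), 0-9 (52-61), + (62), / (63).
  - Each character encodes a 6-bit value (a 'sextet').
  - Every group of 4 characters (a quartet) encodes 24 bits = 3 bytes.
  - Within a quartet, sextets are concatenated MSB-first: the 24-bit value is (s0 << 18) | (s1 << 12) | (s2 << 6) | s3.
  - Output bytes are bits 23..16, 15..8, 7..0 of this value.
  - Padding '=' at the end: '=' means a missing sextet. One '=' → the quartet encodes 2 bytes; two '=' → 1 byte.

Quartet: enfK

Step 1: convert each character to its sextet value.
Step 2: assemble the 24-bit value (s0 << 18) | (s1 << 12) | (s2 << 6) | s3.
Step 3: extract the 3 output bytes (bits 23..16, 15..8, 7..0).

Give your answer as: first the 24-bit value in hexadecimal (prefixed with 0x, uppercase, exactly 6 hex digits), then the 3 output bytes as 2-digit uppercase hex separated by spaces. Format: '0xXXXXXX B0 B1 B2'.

Answer: 0x7A77CA 7A 77 CA

Derivation:
Sextets: e=30, n=39, f=31, K=10
24-bit: (30<<18) | (39<<12) | (31<<6) | 10
      = 0x780000 | 0x027000 | 0x0007C0 | 0x00000A
      = 0x7A77CA
Bytes: (v>>16)&0xFF=7A, (v>>8)&0xFF=77, v&0xFF=CA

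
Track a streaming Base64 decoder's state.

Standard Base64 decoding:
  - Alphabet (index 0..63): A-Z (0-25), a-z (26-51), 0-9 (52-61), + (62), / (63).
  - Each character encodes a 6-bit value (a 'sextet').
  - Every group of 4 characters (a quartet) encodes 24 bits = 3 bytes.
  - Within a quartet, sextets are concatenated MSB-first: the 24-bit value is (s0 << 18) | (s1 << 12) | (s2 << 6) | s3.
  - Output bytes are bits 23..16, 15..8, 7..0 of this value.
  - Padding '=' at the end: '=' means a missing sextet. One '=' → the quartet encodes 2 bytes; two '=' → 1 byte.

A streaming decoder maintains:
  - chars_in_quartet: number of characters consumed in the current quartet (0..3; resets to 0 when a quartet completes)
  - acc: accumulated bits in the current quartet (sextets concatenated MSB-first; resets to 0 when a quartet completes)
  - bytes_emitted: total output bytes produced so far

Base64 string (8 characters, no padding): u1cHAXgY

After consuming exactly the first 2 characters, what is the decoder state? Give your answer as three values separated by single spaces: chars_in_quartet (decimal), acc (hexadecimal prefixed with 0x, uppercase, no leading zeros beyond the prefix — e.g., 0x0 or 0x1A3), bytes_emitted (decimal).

Answer: 2 0xBB5 0

Derivation:
After char 0 ('u'=46): chars_in_quartet=1 acc=0x2E bytes_emitted=0
After char 1 ('1'=53): chars_in_quartet=2 acc=0xBB5 bytes_emitted=0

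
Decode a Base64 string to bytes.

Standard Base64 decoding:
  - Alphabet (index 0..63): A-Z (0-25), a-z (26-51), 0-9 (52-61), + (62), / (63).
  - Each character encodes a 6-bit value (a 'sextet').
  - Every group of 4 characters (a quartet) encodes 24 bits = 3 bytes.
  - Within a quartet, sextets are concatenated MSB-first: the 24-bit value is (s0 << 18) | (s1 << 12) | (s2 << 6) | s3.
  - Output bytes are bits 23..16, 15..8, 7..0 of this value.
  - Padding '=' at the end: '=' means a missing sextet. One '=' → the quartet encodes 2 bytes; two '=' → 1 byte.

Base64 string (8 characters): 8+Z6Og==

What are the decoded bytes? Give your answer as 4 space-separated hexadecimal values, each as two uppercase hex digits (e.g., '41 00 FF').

After char 0 ('8'=60): chars_in_quartet=1 acc=0x3C bytes_emitted=0
After char 1 ('+'=62): chars_in_quartet=2 acc=0xF3E bytes_emitted=0
After char 2 ('Z'=25): chars_in_quartet=3 acc=0x3CF99 bytes_emitted=0
After char 3 ('6'=58): chars_in_quartet=4 acc=0xF3E67A -> emit F3 E6 7A, reset; bytes_emitted=3
After char 4 ('O'=14): chars_in_quartet=1 acc=0xE bytes_emitted=3
After char 5 ('g'=32): chars_in_quartet=2 acc=0x3A0 bytes_emitted=3
Padding '==': partial quartet acc=0x3A0 -> emit 3A; bytes_emitted=4

Answer: F3 E6 7A 3A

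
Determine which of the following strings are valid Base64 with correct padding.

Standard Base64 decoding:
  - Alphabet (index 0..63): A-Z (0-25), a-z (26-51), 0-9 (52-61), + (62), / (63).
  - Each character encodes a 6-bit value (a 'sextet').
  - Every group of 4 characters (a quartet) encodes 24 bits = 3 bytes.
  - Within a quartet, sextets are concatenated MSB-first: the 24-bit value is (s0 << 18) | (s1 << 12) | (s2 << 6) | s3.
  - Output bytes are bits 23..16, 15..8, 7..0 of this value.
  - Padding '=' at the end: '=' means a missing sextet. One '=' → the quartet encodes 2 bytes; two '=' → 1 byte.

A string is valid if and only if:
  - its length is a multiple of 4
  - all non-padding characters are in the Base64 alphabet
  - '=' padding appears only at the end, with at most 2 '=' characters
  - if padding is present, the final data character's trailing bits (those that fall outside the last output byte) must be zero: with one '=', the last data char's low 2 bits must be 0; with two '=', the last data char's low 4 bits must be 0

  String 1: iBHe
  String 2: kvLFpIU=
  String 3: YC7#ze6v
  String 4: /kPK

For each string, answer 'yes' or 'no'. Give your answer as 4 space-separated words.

String 1: 'iBHe' → valid
String 2: 'kvLFpIU=' → valid
String 3: 'YC7#ze6v' → invalid (bad char(s): ['#'])
String 4: '/kPK' → valid

Answer: yes yes no yes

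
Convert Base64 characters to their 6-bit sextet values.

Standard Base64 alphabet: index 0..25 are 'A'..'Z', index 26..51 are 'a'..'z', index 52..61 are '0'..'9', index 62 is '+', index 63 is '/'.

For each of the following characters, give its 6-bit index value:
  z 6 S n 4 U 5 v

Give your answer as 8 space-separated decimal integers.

Answer: 51 58 18 39 56 20 57 47

Derivation:
'z': a..z range, 26 + ord('z') − ord('a') = 51
'6': 0..9 range, 52 + ord('6') − ord('0') = 58
'S': A..Z range, ord('S') − ord('A') = 18
'n': a..z range, 26 + ord('n') − ord('a') = 39
'4': 0..9 range, 52 + ord('4') − ord('0') = 56
'U': A..Z range, ord('U') − ord('A') = 20
'5': 0..9 range, 52 + ord('5') − ord('0') = 57
'v': a..z range, 26 + ord('v') − ord('a') = 47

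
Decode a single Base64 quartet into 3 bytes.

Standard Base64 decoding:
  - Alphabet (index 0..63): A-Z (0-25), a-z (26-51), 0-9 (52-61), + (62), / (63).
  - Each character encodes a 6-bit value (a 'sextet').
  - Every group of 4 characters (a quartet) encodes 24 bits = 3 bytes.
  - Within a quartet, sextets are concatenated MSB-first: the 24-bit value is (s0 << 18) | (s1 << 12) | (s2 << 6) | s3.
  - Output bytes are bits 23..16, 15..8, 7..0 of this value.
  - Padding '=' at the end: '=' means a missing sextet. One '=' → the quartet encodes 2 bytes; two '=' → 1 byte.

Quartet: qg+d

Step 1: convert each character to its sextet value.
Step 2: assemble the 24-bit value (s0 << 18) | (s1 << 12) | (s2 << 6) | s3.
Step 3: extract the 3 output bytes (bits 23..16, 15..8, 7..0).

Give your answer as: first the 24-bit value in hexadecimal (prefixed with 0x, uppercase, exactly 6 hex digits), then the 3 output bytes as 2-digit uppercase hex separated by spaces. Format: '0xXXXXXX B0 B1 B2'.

Answer: 0xAA0F9D AA 0F 9D

Derivation:
Sextets: q=42, g=32, +=62, d=29
24-bit: (42<<18) | (32<<12) | (62<<6) | 29
      = 0xA80000 | 0x020000 | 0x000F80 | 0x00001D
      = 0xAA0F9D
Bytes: (v>>16)&0xFF=AA, (v>>8)&0xFF=0F, v&0xFF=9D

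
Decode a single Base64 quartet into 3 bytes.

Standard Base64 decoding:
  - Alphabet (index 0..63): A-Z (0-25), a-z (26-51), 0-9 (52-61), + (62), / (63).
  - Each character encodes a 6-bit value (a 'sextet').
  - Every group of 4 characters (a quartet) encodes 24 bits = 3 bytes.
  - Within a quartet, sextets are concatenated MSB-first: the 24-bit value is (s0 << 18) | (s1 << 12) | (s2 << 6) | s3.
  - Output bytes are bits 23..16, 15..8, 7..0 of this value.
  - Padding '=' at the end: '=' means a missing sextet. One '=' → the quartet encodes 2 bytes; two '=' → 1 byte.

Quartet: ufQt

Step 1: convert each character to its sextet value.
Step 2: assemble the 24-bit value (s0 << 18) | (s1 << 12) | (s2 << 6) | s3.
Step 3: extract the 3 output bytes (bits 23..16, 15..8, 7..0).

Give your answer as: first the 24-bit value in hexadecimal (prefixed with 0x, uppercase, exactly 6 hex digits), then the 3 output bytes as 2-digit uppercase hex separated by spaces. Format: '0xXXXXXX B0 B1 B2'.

Sextets: u=46, f=31, Q=16, t=45
24-bit: (46<<18) | (31<<12) | (16<<6) | 45
      = 0xB80000 | 0x01F000 | 0x000400 | 0x00002D
      = 0xB9F42D
Bytes: (v>>16)&0xFF=B9, (v>>8)&0xFF=F4, v&0xFF=2D

Answer: 0xB9F42D B9 F4 2D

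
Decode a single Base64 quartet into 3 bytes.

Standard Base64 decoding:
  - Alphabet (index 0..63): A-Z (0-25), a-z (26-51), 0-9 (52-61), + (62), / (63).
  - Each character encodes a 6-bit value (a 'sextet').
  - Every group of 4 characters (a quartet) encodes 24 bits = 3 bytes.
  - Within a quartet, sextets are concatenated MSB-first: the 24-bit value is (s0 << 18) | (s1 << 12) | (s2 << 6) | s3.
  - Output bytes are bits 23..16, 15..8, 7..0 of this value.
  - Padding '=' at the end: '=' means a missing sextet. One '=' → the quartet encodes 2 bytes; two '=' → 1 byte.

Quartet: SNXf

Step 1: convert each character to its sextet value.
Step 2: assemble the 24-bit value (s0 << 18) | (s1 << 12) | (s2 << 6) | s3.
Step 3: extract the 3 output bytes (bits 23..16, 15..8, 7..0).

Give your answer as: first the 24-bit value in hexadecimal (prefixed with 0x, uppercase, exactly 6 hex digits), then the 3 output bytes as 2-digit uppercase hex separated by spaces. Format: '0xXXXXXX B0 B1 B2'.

Answer: 0x48D5DF 48 D5 DF

Derivation:
Sextets: S=18, N=13, X=23, f=31
24-bit: (18<<18) | (13<<12) | (23<<6) | 31
      = 0x480000 | 0x00D000 | 0x0005C0 | 0x00001F
      = 0x48D5DF
Bytes: (v>>16)&0xFF=48, (v>>8)&0xFF=D5, v&0xFF=DF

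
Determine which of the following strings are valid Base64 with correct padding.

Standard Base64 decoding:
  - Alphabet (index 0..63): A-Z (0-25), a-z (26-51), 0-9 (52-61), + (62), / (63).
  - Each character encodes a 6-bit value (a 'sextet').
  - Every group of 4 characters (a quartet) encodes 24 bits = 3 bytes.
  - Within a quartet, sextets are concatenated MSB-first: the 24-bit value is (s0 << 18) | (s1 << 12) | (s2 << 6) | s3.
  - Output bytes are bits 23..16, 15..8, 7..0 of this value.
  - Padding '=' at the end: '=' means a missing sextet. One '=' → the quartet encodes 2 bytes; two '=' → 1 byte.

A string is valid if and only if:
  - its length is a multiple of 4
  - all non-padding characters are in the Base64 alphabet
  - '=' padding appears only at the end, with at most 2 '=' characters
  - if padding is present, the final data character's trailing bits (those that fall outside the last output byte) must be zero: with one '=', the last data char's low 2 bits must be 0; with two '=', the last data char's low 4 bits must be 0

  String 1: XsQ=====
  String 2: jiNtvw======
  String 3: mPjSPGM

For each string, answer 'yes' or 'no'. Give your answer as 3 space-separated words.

String 1: 'XsQ=====' → invalid (5 pad chars (max 2))
String 2: 'jiNtvw======' → invalid (6 pad chars (max 2))
String 3: 'mPjSPGM' → invalid (len=7 not mult of 4)

Answer: no no no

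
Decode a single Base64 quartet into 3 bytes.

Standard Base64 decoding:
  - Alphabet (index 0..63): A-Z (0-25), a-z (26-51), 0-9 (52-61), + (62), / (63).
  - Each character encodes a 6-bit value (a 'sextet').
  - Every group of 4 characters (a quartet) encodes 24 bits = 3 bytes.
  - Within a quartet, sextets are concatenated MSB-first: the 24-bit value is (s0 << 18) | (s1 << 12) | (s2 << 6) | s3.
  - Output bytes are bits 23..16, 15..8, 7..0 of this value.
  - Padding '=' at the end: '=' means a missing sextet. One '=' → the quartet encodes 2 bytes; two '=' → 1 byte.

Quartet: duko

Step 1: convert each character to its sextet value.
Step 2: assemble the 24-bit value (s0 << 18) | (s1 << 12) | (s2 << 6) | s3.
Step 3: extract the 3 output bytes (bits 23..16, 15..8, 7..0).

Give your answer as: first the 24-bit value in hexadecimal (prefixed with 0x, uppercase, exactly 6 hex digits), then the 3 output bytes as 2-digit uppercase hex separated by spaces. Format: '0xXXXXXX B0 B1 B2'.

Answer: 0x76E928 76 E9 28

Derivation:
Sextets: d=29, u=46, k=36, o=40
24-bit: (29<<18) | (46<<12) | (36<<6) | 40
      = 0x740000 | 0x02E000 | 0x000900 | 0x000028
      = 0x76E928
Bytes: (v>>16)&0xFF=76, (v>>8)&0xFF=E9, v&0xFF=28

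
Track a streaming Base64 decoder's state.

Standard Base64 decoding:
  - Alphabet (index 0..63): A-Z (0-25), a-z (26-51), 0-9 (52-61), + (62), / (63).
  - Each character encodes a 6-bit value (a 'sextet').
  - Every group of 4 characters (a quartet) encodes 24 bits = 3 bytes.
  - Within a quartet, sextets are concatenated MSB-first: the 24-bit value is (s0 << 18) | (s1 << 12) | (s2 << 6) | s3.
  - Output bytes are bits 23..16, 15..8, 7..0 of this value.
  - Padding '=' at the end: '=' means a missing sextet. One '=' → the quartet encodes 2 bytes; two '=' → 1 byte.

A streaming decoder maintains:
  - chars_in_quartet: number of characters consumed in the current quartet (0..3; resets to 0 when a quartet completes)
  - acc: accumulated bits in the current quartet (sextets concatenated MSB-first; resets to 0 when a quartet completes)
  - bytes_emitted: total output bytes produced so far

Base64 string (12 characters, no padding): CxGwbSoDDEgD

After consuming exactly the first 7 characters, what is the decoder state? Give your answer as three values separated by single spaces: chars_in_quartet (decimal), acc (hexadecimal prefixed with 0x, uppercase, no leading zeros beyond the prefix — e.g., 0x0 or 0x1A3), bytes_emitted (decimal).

Answer: 3 0x1B4A8 3

Derivation:
After char 0 ('C'=2): chars_in_quartet=1 acc=0x2 bytes_emitted=0
After char 1 ('x'=49): chars_in_quartet=2 acc=0xB1 bytes_emitted=0
After char 2 ('G'=6): chars_in_quartet=3 acc=0x2C46 bytes_emitted=0
After char 3 ('w'=48): chars_in_quartet=4 acc=0xB11B0 -> emit 0B 11 B0, reset; bytes_emitted=3
After char 4 ('b'=27): chars_in_quartet=1 acc=0x1B bytes_emitted=3
After char 5 ('S'=18): chars_in_quartet=2 acc=0x6D2 bytes_emitted=3
After char 6 ('o'=40): chars_in_quartet=3 acc=0x1B4A8 bytes_emitted=3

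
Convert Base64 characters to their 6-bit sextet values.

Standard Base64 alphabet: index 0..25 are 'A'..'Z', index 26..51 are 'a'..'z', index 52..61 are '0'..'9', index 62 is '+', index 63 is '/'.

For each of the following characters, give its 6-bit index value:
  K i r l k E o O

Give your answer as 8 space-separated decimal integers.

'K': A..Z range, ord('K') − ord('A') = 10
'i': a..z range, 26 + ord('i') − ord('a') = 34
'r': a..z range, 26 + ord('r') − ord('a') = 43
'l': a..z range, 26 + ord('l') − ord('a') = 37
'k': a..z range, 26 + ord('k') − ord('a') = 36
'E': A..Z range, ord('E') − ord('A') = 4
'o': a..z range, 26 + ord('o') − ord('a') = 40
'O': A..Z range, ord('O') − ord('A') = 14

Answer: 10 34 43 37 36 4 40 14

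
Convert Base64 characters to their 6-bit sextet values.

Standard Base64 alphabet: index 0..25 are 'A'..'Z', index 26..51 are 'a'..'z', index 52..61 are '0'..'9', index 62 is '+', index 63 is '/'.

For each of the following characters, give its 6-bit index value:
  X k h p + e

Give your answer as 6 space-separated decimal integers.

'X': A..Z range, ord('X') − ord('A') = 23
'k': a..z range, 26 + ord('k') − ord('a') = 36
'h': a..z range, 26 + ord('h') − ord('a') = 33
'p': a..z range, 26 + ord('p') − ord('a') = 41
'+': index 62
'e': a..z range, 26 + ord('e') − ord('a') = 30

Answer: 23 36 33 41 62 30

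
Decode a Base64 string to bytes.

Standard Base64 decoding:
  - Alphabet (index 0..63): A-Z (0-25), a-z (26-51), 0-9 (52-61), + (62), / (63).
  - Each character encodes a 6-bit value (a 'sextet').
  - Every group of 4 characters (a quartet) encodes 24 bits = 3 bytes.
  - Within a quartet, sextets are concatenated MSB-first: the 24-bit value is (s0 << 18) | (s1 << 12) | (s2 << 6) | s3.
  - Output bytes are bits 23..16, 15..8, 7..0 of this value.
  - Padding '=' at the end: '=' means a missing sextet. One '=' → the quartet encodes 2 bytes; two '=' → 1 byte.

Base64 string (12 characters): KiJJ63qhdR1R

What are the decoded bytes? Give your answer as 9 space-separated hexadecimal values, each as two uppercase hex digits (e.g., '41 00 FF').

After char 0 ('K'=10): chars_in_quartet=1 acc=0xA bytes_emitted=0
After char 1 ('i'=34): chars_in_quartet=2 acc=0x2A2 bytes_emitted=0
After char 2 ('J'=9): chars_in_quartet=3 acc=0xA889 bytes_emitted=0
After char 3 ('J'=9): chars_in_quartet=4 acc=0x2A2249 -> emit 2A 22 49, reset; bytes_emitted=3
After char 4 ('6'=58): chars_in_quartet=1 acc=0x3A bytes_emitted=3
After char 5 ('3'=55): chars_in_quartet=2 acc=0xEB7 bytes_emitted=3
After char 6 ('q'=42): chars_in_quartet=3 acc=0x3ADEA bytes_emitted=3
After char 7 ('h'=33): chars_in_quartet=4 acc=0xEB7AA1 -> emit EB 7A A1, reset; bytes_emitted=6
After char 8 ('d'=29): chars_in_quartet=1 acc=0x1D bytes_emitted=6
After char 9 ('R'=17): chars_in_quartet=2 acc=0x751 bytes_emitted=6
After char 10 ('1'=53): chars_in_quartet=3 acc=0x1D475 bytes_emitted=6
After char 11 ('R'=17): chars_in_quartet=4 acc=0x751D51 -> emit 75 1D 51, reset; bytes_emitted=9

Answer: 2A 22 49 EB 7A A1 75 1D 51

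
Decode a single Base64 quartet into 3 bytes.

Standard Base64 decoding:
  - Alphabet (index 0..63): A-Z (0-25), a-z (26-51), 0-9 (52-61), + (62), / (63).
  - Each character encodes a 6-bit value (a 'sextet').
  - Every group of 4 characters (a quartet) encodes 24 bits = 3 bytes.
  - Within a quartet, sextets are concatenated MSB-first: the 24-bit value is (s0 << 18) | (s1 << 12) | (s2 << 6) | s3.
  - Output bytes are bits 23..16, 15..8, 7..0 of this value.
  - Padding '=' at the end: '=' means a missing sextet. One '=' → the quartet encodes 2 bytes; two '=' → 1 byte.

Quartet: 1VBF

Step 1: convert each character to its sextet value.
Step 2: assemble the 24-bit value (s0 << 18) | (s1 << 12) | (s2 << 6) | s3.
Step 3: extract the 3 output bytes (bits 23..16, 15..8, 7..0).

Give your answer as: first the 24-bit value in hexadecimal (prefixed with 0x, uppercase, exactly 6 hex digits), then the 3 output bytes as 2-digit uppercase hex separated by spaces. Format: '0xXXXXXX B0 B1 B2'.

Answer: 0xD55045 D5 50 45

Derivation:
Sextets: 1=53, V=21, B=1, F=5
24-bit: (53<<18) | (21<<12) | (1<<6) | 5
      = 0xD40000 | 0x015000 | 0x000040 | 0x000005
      = 0xD55045
Bytes: (v>>16)&0xFF=D5, (v>>8)&0xFF=50, v&0xFF=45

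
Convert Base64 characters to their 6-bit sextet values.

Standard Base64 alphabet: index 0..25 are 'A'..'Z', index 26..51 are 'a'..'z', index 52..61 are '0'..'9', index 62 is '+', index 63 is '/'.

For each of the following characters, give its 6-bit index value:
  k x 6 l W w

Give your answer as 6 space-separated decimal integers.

'k': a..z range, 26 + ord('k') − ord('a') = 36
'x': a..z range, 26 + ord('x') − ord('a') = 49
'6': 0..9 range, 52 + ord('6') − ord('0') = 58
'l': a..z range, 26 + ord('l') − ord('a') = 37
'W': A..Z range, ord('W') − ord('A') = 22
'w': a..z range, 26 + ord('w') − ord('a') = 48

Answer: 36 49 58 37 22 48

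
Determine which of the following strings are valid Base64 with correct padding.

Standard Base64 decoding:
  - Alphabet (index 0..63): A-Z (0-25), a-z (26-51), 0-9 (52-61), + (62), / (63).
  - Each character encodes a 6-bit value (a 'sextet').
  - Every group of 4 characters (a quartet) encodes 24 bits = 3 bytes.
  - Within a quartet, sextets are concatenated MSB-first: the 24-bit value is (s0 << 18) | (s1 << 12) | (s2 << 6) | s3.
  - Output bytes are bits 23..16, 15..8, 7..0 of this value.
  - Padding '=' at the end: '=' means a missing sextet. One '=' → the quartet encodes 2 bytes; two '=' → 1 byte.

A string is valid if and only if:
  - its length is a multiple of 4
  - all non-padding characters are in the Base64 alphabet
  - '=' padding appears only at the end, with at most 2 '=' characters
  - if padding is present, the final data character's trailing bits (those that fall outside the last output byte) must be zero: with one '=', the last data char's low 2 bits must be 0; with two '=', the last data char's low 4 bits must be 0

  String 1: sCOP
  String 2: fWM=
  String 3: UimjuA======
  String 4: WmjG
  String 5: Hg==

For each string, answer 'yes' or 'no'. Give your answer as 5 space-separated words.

String 1: 'sCOP' → valid
String 2: 'fWM=' → valid
String 3: 'UimjuA======' → invalid (6 pad chars (max 2))
String 4: 'WmjG' → valid
String 5: 'Hg==' → valid

Answer: yes yes no yes yes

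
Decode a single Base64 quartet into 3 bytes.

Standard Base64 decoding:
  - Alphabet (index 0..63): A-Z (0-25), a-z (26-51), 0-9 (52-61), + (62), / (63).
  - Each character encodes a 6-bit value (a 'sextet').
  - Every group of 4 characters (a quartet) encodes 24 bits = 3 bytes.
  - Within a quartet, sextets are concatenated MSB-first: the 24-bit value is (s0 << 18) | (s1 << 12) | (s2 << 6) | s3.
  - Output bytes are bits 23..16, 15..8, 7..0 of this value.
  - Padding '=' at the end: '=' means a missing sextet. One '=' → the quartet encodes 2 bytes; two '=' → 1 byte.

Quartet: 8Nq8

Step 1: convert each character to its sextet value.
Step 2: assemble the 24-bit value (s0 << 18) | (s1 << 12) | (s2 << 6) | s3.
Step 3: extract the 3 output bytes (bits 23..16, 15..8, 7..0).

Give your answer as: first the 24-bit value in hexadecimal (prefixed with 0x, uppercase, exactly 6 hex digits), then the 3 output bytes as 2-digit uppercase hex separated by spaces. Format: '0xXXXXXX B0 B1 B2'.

Sextets: 8=60, N=13, q=42, 8=60
24-bit: (60<<18) | (13<<12) | (42<<6) | 60
      = 0xF00000 | 0x00D000 | 0x000A80 | 0x00003C
      = 0xF0DABC
Bytes: (v>>16)&0xFF=F0, (v>>8)&0xFF=DA, v&0xFF=BC

Answer: 0xF0DABC F0 DA BC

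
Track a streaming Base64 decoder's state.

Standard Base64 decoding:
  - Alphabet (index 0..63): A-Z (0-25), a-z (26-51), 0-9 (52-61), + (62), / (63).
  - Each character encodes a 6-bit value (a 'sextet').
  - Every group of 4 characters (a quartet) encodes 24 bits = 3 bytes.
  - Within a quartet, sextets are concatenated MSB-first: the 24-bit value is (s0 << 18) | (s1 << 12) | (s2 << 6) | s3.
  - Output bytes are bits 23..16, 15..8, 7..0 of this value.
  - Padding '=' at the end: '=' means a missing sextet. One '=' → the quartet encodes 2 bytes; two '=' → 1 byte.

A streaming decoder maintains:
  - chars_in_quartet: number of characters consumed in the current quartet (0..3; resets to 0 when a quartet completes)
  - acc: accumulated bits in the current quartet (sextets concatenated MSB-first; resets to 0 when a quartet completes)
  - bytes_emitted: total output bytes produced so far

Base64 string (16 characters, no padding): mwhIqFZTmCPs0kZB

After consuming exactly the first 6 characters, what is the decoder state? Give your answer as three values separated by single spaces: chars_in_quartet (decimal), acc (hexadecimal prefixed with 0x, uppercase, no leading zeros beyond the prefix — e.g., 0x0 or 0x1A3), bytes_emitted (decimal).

Answer: 2 0xA85 3

Derivation:
After char 0 ('m'=38): chars_in_quartet=1 acc=0x26 bytes_emitted=0
After char 1 ('w'=48): chars_in_quartet=2 acc=0x9B0 bytes_emitted=0
After char 2 ('h'=33): chars_in_quartet=3 acc=0x26C21 bytes_emitted=0
After char 3 ('I'=8): chars_in_quartet=4 acc=0x9B0848 -> emit 9B 08 48, reset; bytes_emitted=3
After char 4 ('q'=42): chars_in_quartet=1 acc=0x2A bytes_emitted=3
After char 5 ('F'=5): chars_in_quartet=2 acc=0xA85 bytes_emitted=3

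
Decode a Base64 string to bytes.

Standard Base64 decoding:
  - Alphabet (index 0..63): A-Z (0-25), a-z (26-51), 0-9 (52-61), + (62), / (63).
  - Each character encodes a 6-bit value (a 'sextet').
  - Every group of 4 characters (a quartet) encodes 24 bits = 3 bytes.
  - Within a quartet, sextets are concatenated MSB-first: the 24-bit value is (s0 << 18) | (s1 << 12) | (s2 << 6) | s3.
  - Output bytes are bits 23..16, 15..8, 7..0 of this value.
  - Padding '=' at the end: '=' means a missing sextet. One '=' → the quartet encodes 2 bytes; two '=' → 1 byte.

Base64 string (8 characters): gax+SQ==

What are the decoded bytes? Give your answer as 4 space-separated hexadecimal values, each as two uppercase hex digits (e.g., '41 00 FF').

Answer: 81 AC 7E 49

Derivation:
After char 0 ('g'=32): chars_in_quartet=1 acc=0x20 bytes_emitted=0
After char 1 ('a'=26): chars_in_quartet=2 acc=0x81A bytes_emitted=0
After char 2 ('x'=49): chars_in_quartet=3 acc=0x206B1 bytes_emitted=0
After char 3 ('+'=62): chars_in_quartet=4 acc=0x81AC7E -> emit 81 AC 7E, reset; bytes_emitted=3
After char 4 ('S'=18): chars_in_quartet=1 acc=0x12 bytes_emitted=3
After char 5 ('Q'=16): chars_in_quartet=2 acc=0x490 bytes_emitted=3
Padding '==': partial quartet acc=0x490 -> emit 49; bytes_emitted=4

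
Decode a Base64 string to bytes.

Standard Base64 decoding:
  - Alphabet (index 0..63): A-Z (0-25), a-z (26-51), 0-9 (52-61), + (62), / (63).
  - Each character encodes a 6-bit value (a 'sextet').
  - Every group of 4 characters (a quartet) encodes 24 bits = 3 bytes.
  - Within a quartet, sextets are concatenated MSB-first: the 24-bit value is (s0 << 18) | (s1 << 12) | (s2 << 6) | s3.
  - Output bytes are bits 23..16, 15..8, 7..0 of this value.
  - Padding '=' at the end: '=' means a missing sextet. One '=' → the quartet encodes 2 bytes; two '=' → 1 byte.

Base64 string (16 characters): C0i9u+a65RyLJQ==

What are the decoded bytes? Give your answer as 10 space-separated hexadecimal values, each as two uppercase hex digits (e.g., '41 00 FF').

After char 0 ('C'=2): chars_in_quartet=1 acc=0x2 bytes_emitted=0
After char 1 ('0'=52): chars_in_quartet=2 acc=0xB4 bytes_emitted=0
After char 2 ('i'=34): chars_in_quartet=3 acc=0x2D22 bytes_emitted=0
After char 3 ('9'=61): chars_in_quartet=4 acc=0xB48BD -> emit 0B 48 BD, reset; bytes_emitted=3
After char 4 ('u'=46): chars_in_quartet=1 acc=0x2E bytes_emitted=3
After char 5 ('+'=62): chars_in_quartet=2 acc=0xBBE bytes_emitted=3
After char 6 ('a'=26): chars_in_quartet=3 acc=0x2EF9A bytes_emitted=3
After char 7 ('6'=58): chars_in_quartet=4 acc=0xBBE6BA -> emit BB E6 BA, reset; bytes_emitted=6
After char 8 ('5'=57): chars_in_quartet=1 acc=0x39 bytes_emitted=6
After char 9 ('R'=17): chars_in_quartet=2 acc=0xE51 bytes_emitted=6
After char 10 ('y'=50): chars_in_quartet=3 acc=0x39472 bytes_emitted=6
After char 11 ('L'=11): chars_in_quartet=4 acc=0xE51C8B -> emit E5 1C 8B, reset; bytes_emitted=9
After char 12 ('J'=9): chars_in_quartet=1 acc=0x9 bytes_emitted=9
After char 13 ('Q'=16): chars_in_quartet=2 acc=0x250 bytes_emitted=9
Padding '==': partial quartet acc=0x250 -> emit 25; bytes_emitted=10

Answer: 0B 48 BD BB E6 BA E5 1C 8B 25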